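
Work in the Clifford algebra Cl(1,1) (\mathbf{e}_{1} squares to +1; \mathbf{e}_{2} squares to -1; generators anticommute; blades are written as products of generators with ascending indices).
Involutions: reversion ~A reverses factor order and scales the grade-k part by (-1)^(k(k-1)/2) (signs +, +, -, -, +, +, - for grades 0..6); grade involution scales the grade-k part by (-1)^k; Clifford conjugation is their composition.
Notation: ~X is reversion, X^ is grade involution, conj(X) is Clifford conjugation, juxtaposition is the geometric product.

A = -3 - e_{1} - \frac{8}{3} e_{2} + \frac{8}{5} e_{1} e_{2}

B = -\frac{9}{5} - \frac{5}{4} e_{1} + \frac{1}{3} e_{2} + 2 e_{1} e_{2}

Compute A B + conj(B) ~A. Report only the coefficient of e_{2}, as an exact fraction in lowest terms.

first term: \frac{1933}{180} - \frac{19}{60} e_{1} + \frac{19}{5} e_{2} - \frac{941}{75} e_{1} e_{2}
second term: \frac{1163}{180} - \frac{27}{4} e_{1} + \frac{9}{5} e_{2} + \frac{391}{75} e_{1} e_{2}
Answer: \frac{28}{5}


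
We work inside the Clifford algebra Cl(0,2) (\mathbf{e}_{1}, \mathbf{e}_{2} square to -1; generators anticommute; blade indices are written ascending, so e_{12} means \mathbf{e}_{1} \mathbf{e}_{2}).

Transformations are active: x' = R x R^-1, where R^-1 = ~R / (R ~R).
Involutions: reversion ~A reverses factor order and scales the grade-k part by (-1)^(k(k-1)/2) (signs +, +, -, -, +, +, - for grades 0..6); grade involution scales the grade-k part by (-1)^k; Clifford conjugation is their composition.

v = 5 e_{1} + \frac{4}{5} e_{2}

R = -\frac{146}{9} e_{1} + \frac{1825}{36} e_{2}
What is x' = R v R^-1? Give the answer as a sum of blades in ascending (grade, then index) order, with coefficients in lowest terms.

~R = -\frac{146}{9} e_{1} + \frac{1825}{36} e_{2}, and R ~R = -\frac{3671681}{1296}, so R^-1 = ~R / (-\frac{3671681}{1296}).
R v = \frac{365}{9} - \frac{5329}{20} e_{12}
Answer: -\frac{3125}{689} e_{1} - \frac{7756}{3445} e_{2}


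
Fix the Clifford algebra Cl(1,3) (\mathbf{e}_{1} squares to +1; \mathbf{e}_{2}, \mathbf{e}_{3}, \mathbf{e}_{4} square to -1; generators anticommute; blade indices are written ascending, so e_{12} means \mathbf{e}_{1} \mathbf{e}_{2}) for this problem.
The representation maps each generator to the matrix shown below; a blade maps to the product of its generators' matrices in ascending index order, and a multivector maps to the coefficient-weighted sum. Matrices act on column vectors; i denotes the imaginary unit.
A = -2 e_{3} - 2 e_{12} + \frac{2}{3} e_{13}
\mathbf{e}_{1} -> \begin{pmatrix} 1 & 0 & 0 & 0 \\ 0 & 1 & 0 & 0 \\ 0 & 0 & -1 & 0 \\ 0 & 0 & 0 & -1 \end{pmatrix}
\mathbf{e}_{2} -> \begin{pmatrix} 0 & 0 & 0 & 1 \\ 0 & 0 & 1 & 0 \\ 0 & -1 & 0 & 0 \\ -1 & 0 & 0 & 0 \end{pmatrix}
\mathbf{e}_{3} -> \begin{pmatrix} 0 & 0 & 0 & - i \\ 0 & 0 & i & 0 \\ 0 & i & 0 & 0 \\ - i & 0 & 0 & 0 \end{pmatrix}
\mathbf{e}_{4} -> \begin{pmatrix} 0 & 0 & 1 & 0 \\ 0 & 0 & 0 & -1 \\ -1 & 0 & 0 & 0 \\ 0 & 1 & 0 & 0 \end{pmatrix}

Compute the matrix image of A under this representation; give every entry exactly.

Bivector images (products of the table entries): rho(e_{12}) = rho(\mathbf{e}_{1})rho(\mathbf{e}_{2}) = \begin{pmatrix} 0 & 0 & 0 & 1 \\ 0 & 0 & 1 & 0 \\ 0 & 1 & 0 & 0 \\ 1 & 0 & 0 & 0 \end{pmatrix}; rho(e_{13}) = rho(\mathbf{e}_{1})rho(\mathbf{e}_{3}) = \begin{pmatrix} 0 & 0 & 0 & - i \\ 0 & 0 & i & 0 \\ 0 & - i & 0 & 0 \\ i & 0 & 0 & 0 \end{pmatrix}.
M = (-2)*rho(e_{3}) + (-2)*rho(e_{12}) + (\frac{2}{3})*rho(e_{13}), summed entrywise:
Answer: \begin{pmatrix} 0 & 0 & 0 & -2 + \frac{4 i}{3} \\ 0 & 0 & -2 - \frac{4 i}{3} & 0 \\ 0 & -2 - \frac{8 i}{3} & 0 & 0 \\ -2 + \frac{8 i}{3} & 0 & 0 & 0 \end{pmatrix}


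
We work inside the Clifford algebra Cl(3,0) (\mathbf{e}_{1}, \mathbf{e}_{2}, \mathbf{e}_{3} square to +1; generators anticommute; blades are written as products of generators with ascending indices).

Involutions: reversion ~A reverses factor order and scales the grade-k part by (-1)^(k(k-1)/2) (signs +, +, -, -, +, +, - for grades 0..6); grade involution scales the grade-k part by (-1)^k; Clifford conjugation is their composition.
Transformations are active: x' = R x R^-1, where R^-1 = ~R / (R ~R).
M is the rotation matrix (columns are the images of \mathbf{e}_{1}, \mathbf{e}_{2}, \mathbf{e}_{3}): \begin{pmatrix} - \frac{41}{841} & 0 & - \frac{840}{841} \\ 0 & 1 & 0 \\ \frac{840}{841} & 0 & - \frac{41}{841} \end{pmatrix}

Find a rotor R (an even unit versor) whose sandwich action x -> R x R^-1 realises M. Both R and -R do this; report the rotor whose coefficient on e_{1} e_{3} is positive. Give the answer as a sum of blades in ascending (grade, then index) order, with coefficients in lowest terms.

Method: write R = a + b12*e_{1} e_{2} + b13*e_{1} e_{3} + b23*e_{2} e_{3} with a^2 + b12^2 + b13^2 + b23^2 = 1 (so R^-1 = ~R). Expanding the columns R e_j ~R gives tr M = 4a^2 - 1 and, from the antisymmetric part, M21 - M12 = -4a*b12, M13 - M31 = 4a*b13, M32 - M23 = -4a*b23.
Here tr M = \frac{759}{841}, so a^2 = (1 + tr M)/4 = \frac{400}{841} and a = ±\frac{20}{29}. Taking a = \frac{20}{29}: M21 - M12 = 0, M13 - M31 = -\frac{1680}{841}, M32 - M23 = 0, giving b12 = 0, b13 = -\frac{21}{29}, b23 = 0, i.e. R = \frac{20}{29} - \frac{21}{29} e_{1} e_{3}.
Its e_{1} e_{3} coefficient is negative, so report the other preimage -R.
Answer: -\frac{20}{29} + \frac{21}{29} e_{1} e_{3}. Sheet selection: the two-to-one cover makes ±R indistinguishable at the matrix level (trace \frac{759}{841}), so uniqueness comes from the required sign on e_{1} e_{3}.


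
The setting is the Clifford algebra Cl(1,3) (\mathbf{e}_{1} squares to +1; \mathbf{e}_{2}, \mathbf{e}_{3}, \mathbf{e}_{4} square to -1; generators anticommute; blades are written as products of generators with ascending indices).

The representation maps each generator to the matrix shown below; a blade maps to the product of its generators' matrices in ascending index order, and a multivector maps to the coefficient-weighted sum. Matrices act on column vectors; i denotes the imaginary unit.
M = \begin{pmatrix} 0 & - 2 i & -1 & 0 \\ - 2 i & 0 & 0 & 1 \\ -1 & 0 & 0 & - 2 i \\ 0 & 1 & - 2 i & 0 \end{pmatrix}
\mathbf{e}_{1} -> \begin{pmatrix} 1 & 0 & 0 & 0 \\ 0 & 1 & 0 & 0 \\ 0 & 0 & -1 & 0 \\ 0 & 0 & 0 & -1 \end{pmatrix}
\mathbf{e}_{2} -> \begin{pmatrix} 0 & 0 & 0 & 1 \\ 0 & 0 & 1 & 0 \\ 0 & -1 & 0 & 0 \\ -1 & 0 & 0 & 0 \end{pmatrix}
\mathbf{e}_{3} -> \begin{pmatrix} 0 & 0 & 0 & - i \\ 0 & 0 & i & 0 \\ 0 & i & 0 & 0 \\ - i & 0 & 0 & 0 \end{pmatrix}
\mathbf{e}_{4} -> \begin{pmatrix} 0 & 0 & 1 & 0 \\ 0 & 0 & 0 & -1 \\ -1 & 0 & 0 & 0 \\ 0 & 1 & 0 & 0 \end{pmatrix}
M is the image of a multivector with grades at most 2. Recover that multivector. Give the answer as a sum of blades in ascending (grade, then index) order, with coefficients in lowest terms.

Method: the blade images are trace-orthogonal — tr(rho(e_A) rho(e_B)^-1) = 4 if A = B and 0 otherwise — and rho(e_A)^-1 = (e_A)^2 * rho(e_A) with (e_A)^2 = +1 or -1, so the coefficient of e_A in the preimage is (e_A)^2 * tr(M rho(e_A))/4.
Nonzero projections over blades of grade <= 2: e_{1} e_{4}: (e_{1} e_{4})^2 = +1, tr(M rho(e_{1} e_{4})) = -4, coefficient -1; e_{3} e_{4}: (e_{3} e_{4})^2 = -1, tr(M rho(e_{3} e_{4})) = -8, coefficient 2. Every other blade of grade <= 2 projects to 0.
Answer: -e_{1} e_{4} + 2 e_{3} e_{4}


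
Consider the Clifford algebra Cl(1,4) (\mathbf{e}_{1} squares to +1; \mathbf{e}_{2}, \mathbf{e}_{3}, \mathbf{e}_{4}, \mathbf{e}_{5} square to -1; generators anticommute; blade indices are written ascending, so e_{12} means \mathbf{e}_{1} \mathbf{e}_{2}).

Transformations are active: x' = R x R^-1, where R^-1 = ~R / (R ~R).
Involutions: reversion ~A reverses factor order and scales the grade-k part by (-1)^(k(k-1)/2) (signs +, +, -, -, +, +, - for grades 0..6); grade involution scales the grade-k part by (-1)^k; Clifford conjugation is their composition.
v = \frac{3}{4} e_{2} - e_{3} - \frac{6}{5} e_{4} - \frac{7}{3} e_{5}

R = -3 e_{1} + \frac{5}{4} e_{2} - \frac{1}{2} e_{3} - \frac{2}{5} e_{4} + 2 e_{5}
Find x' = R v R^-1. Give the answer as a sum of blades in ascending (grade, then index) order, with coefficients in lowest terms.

~R = -3 e_{1} + \frac{5}{4} e_{2} - \frac{1}{2} e_{3} - \frac{2}{5} e_{4} + 2 e_{5}, and R ~R = \frac{1211}{400}, so R^-1 = ~R / (\frac{1211}{400}).
R v = \frac{3299}{1200} - \frac{9}{4} e_{12} + 3 e_{13} + \frac{18}{5} e_{14} + 7 e_{15} - \frac{7}{8} e_{23} - \frac{6}{5} e_{24} - \frac{53}{12} e_{25} + \frac{1}{5} e_{34} + \frac{19}{6} e_{35} + \frac{10}{3} e_{45}
Answer: -\frac{6598}{1211} e_{1} + \frac{22091}{14532} e_{2} + \frac{334}{3633} e_{3} + \frac{8602}{18165} e_{4} + \frac{21673}{3633} e_{5}


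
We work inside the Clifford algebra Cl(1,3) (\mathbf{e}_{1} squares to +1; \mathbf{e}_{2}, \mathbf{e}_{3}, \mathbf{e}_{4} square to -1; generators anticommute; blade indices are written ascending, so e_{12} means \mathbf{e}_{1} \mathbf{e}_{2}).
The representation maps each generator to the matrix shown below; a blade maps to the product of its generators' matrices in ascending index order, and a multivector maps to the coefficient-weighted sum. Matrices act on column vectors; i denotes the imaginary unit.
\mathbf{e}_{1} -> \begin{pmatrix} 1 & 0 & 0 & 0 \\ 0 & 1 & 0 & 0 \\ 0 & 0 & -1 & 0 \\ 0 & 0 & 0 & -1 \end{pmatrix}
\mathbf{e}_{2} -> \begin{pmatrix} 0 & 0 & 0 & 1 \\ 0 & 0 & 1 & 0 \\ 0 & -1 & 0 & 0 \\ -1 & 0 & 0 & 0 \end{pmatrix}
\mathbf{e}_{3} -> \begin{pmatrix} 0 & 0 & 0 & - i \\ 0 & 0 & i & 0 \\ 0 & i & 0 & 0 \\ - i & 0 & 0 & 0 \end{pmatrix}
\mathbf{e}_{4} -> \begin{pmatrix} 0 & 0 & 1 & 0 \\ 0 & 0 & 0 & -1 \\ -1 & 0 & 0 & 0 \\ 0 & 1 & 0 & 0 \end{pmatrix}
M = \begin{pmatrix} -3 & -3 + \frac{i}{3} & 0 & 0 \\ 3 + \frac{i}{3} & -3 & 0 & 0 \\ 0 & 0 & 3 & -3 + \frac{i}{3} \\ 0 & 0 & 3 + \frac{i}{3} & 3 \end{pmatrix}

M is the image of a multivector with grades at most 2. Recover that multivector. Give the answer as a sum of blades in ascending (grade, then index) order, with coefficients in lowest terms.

Method: the blade images are trace-orthogonal — tr(rho(e_A) rho(e_B)^-1) = 4 if A = B and 0 otherwise — and rho(e_A)^-1 = (e_A)^2 * rho(e_A) with (e_A)^2 = +1 or -1, so the coefficient of e_A in the preimage is (e_A)^2 * tr(M rho(e_A))/4.
Nonzero projections over blades of grade <= 2: e_{1}: (e_{1})^2 = +1, tr(M rho(e_{1})) = -12, coefficient -3; e_{24}: (e_{24})^2 = -1, tr(M rho(e_{24})) = 12, coefficient -3; e_{34}: (e_{34})^2 = -1, tr(M rho(e_{34})) = \frac{4}{3}, coefficient -\frac{1}{3}. Every other blade of grade <= 2 projects to 0.
Answer: -3 e_{1} - 3 e_{24} - \frac{1}{3} e_{34}


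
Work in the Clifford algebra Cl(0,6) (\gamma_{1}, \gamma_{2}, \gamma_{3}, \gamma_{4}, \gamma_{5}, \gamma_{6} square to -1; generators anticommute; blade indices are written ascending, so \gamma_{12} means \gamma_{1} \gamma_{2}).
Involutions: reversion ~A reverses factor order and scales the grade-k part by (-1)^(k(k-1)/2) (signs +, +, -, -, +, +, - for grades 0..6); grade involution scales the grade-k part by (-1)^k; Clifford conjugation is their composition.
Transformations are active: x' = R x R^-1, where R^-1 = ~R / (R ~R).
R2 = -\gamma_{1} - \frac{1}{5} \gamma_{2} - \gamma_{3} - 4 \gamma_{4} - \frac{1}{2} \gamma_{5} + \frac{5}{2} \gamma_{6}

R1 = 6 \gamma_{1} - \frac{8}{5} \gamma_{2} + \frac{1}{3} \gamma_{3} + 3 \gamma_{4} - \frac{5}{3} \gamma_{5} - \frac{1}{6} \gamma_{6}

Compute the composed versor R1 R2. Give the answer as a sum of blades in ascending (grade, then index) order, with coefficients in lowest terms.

Distribute over the terms of R1 (each basis-blade product reordered to ascending indices, repeated generators contracted through their squares):
(6 \gamma_{1}) R2 = 6 - \frac{6}{5} \gamma_{12} - 6 \gamma_{13} - 24 \gamma_{14} - 3 \gamma_{15} + 15 \gamma_{16}
(-\frac{8}{5} \gamma_{2}) R2 = -\frac{8}{25} - \frac{8}{5} \gamma_{12} + \frac{8}{5} \gamma_{23} + \frac{32}{5} \gamma_{24} + \frac{4}{5} \gamma_{25} - 4 \gamma_{26}
(\frac{1}{3} \gamma_{3}) R2 = \frac{1}{3} + \frac{1}{3} \gamma_{13} + \frac{1}{15} \gamma_{23} - \frac{4}{3} \gamma_{34} - \frac{1}{6} \gamma_{35} + \frac{5}{6} \gamma_{36}
(3 \gamma_{4}) R2 = 12 + 3 \gamma_{14} + \frac{3}{5} \gamma_{24} + 3 \gamma_{34} - \frac{3}{2} \gamma_{45} + \frac{15}{2} \gamma_{46}
(-\frac{5}{3} \gamma_{5}) R2 = -\frac{5}{6} - \frac{5}{3} \gamma_{15} - \frac{1}{3} \gamma_{25} - \frac{5}{3} \gamma_{35} - \frac{20}{3} \gamma_{45} - \frac{25}{6} \gamma_{56}
(-\frac{1}{6} \gamma_{6}) R2 = \frac{5}{12} - \frac{1}{6} \gamma_{16} - \frac{1}{30} \gamma_{26} - \frac{1}{6} \gamma_{36} - \frac{2}{3} \gamma_{46} - \frac{1}{12} \gamma_{56}
Summing the partial products and collecting blades:
Answer: \frac{5279}{300} - \frac{14}{5} \gamma_{12} - \frac{17}{3} \gamma_{13} - 21 \gamma_{14} - \frac{14}{3} \gamma_{15} + \frac{89}{6} \gamma_{16} + \frac{5}{3} \gamma_{23} + 7 \gamma_{24} + \frac{7}{15} \gamma_{25} - \frac{121}{30} \gamma_{26} + \frac{5}{3} \gamma_{34} - \frac{11}{6} \gamma_{35} + \frac{2}{3} \gamma_{36} - \frac{49}{6} \gamma_{45} + \frac{41}{6} \gamma_{46} - \frac{17}{4} \gamma_{56}


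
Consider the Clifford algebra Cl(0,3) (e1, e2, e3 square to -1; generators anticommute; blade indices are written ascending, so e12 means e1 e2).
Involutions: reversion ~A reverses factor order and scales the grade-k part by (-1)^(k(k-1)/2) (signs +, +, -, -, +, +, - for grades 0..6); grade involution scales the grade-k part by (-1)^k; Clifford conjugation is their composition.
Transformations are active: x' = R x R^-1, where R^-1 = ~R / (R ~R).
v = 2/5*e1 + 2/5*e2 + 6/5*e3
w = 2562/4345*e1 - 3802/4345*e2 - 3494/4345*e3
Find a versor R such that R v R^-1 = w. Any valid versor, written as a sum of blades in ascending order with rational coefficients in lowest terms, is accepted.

Take R = v + w = 860/869*e1 - 2064/4345*e2 + 344/869*e3. Because q(v) = q(w) = -44/25, conjugation by R sends v exactly to w.
Answer: 860/869*e1 - 2064/4345*e2 + 344/869*e3


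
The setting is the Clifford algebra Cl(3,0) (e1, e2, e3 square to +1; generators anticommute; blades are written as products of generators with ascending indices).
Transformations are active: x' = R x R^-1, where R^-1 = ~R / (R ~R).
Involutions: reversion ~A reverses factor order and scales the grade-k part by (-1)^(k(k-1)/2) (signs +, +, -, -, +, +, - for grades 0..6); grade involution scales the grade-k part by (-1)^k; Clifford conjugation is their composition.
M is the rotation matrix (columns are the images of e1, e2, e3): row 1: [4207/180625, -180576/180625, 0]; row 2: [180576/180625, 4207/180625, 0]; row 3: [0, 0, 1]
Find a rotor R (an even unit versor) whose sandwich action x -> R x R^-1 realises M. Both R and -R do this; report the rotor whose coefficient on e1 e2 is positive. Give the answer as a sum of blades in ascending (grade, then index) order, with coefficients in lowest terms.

Method: write R = a + b12*e1 e2 + b13*e1 e3 + b23*e2 e3 with a^2 + b12^2 + b13^2 + b23^2 = 1 (so R^-1 = ~R). Expanding the columns R e_j ~R gives tr M = 4a^2 - 1 and, from the antisymmetric part, M21 - M12 = -4a*b12, M13 - M31 = 4a*b13, M32 - M23 = -4a*b23.
Here tr M = 189039/180625, so a^2 = (1 + tr M)/4 = 92416/180625 and a = ±304/425. Taking a = 304/425: M21 - M12 = 361152/180625, M13 - M31 = 0, M32 - M23 = 0, giving b12 = -297/425, b13 = 0, b23 = 0, i.e. R = 304/425 - 297/425*e1 e2.
Its e1 e2 coefficient is negative, so report the other preimage -R.
Answer: -304/425 + 297/425*e1 e2. Sheet selection: the two-to-one cover makes ±R indistinguishable at the matrix level (trace 189039/180625), so uniqueness comes from the required sign on e1 e2.


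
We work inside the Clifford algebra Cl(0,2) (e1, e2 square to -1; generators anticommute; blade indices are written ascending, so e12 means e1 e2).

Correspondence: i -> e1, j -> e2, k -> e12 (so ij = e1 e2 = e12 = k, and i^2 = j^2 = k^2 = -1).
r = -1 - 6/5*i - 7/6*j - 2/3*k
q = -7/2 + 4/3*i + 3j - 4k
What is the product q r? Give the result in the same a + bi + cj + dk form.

In blades: q = -7/2 + 4/3*e1 + 3*e2 - 4*e12, r = -1 - 6/5*e1 - 7/6*e2 - 2/3*e12.
Distribute q over r term by term (generator squares from the signature, products reordered to ascending indices): (-7/2)*r = 7/2 + 21/5*e1 + 49/12*e2 + 7/3*e12; (4/3*e1)*r = 8/5 - 4/3*e1 + 8/9*e2 - 14/9*e12; (3*e2)*r = 7/2 - 2*e1 - 3*e2 + 18/5*e12; (-4*e12)*r = -8/3 - 14/3*e1 + 24/5*e2 + 4*e12.
Sum: 89/15 - 19/5*e1 + 1219/180*e2 + 377/45*e12; translating back through the correspondence:
Answer: 89/15 - 19/5*i + 1219/180*j + 377/45*k


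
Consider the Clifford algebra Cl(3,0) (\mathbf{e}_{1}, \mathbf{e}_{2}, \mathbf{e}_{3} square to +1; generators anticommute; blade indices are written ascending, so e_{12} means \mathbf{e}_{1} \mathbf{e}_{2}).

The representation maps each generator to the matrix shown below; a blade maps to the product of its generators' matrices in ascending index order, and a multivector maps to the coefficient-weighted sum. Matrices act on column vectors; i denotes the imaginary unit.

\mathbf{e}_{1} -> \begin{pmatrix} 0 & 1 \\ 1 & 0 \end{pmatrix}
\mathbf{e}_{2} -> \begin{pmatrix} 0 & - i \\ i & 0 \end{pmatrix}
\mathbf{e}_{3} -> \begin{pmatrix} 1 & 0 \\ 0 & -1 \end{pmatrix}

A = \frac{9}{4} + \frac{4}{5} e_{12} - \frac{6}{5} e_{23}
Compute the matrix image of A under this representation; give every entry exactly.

Bivector images (products of the table entries): rho(e_{12}) = rho(\mathbf{e}_{1})rho(\mathbf{e}_{2}) = \begin{pmatrix} i & 0 \\ 0 & - i \end{pmatrix}; rho(e_{23}) = rho(\mathbf{e}_{2})rho(\mathbf{e}_{3}) = \begin{pmatrix} 0 & i \\ i & 0 \end{pmatrix}.
M = (\frac{9}{4})*1 + (\frac{4}{5})*rho(e_{12}) + (-\frac{6}{5})*rho(e_{23}), summed entrywise (1 is the identity matrix):
Answer: \begin{pmatrix} \frac{9}{4} + \frac{4 i}{5} & - \frac{6 i}{5} \\ - \frac{6 i}{5} & \frac{9}{4} - \frac{4 i}{5} \end{pmatrix}


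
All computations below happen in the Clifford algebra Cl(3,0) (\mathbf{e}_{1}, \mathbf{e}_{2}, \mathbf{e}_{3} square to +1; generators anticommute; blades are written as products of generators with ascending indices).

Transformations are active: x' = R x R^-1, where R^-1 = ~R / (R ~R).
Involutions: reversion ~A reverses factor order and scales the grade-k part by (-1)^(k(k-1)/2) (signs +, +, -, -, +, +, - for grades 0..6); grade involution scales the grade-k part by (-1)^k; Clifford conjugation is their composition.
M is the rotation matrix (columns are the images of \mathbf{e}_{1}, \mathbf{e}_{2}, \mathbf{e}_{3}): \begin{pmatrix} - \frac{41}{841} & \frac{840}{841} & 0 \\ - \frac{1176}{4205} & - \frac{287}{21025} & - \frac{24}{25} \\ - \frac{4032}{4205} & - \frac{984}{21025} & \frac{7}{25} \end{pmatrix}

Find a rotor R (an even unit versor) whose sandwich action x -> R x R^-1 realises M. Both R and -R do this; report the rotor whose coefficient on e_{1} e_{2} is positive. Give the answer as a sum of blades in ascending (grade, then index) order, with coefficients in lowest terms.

Method: write R = a + b12*e_{1} e_{2} + b13*e_{1} e_{3} + b23*e_{2} e_{3} with a^2 + b12^2 + b13^2 + b23^2 = 1 (so R^-1 = ~R). Expanding the columns R e_j ~R gives tr M = 4a^2 - 1 and, from the antisymmetric part, M21 - M12 = -4a*b12, M13 - M31 = 4a*b13, M32 - M23 = -4a*b23.
Here tr M = \frac{183}{841}, so a^2 = (1 + tr M)/4 = \frac{256}{841} and a = ±\frac{16}{29}. Taking a = \frac{16}{29}: M21 - M12 = -\frac{5376}{4205}, M13 - M31 = \frac{4032}{4205}, M32 - M23 = \frac{768}{841}, giving b12 = \frac{84}{145}, b13 = \frac{63}{145}, b23 = -\frac{12}{29}, i.e. R = \frac{16}{29} + \frac{84}{145} e_{1} e_{2} + \frac{63}{145} e_{1} e_{3} - \frac{12}{29} e_{2} e_{3}.
Its e_{1} e_{2} coefficient is already positive.
Answer: \frac{16}{29} + \frac{84}{145} e_{1} e_{2} + \frac{63}{145} e_{1} e_{3} - \frac{12}{29} e_{2} e_{3}. Why the constraint matters: R and -R act identically through the sandwich — M has trace \frac{183}{841} either way — so only the sign condition on e_{1} e_{2} picks one of the two preimages.


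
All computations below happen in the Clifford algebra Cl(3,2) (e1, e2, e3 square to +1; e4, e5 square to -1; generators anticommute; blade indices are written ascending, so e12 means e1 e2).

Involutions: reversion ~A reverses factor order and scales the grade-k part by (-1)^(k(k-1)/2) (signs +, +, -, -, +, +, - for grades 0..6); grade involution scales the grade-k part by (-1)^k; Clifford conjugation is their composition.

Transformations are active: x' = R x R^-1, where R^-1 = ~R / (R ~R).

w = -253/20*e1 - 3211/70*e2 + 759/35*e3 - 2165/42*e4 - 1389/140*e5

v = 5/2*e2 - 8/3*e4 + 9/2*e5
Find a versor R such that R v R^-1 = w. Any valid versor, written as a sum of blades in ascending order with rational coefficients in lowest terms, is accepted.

Key observation: q(v) = q(w) = -190/9 (sandwiches preserve the norm), so R = v + w = -253/20*e1 - 1518/35*e2 + 759/35*e3 - 759/14*e4 - 759/140*e5 works whenever it is invertible — the component of v along it is kept and (v - w)/2 reverses, sending v to w.
Answer: -253/20*e1 - 1518/35*e2 + 759/35*e3 - 759/14*e4 - 759/140*e5


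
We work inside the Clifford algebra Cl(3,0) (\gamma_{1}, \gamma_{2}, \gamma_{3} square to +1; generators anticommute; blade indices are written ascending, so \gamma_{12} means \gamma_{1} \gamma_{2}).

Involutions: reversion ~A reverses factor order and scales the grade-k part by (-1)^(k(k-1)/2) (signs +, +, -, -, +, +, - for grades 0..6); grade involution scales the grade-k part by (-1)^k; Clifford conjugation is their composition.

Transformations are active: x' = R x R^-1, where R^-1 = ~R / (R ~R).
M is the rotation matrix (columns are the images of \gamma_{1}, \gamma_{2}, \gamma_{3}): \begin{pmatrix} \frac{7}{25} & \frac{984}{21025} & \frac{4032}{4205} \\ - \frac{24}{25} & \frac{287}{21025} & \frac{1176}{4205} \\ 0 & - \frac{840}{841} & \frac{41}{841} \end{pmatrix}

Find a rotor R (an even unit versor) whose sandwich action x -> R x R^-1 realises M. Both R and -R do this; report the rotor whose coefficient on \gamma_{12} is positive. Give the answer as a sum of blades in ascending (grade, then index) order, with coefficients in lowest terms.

Method: write R = a + b12*\gamma_{12} + b13*\gamma_{13} + b23*\gamma_{23} with a^2 + b12^2 + b13^2 + b23^2 = 1 (so R^-1 = ~R). Expanding the columns R e_j ~R gives tr M = 4a^2 - 1 and, from the antisymmetric part, M21 - M12 = -4a*b12, M13 - M31 = 4a*b13, M32 - M23 = -4a*b23.
Here tr M = \frac{7199}{21025}, so a^2 = (1 + tr M)/4 = \frac{7056}{21025} and a = ±\frac{84}{145}. Taking a = \frac{84}{145}: M21 - M12 = -\frac{21168}{21025}, M13 - M31 = \frac{4032}{4205}, M32 - M23 = -\frac{5376}{4205}, giving b12 = \frac{63}{145}, b13 = \frac{12}{29}, b23 = \frac{16}{29}, i.e. R = \frac{84}{145} + \frac{63}{145} \gamma_{12} + \frac{12}{29} \gamma_{13} + \frac{16}{29} \gamma_{23}.
Its \gamma_{12} coefficient is already positive.
Answer: \frac{84}{145} + \frac{63}{145} \gamma_{12} + \frac{12}{29} \gamma_{13} + \frac{16}{29} \gamma_{23}. Why the constraint matters: R and -R act identically through the sandwich — M has trace \frac{7199}{21025} either way — so only the sign condition on \gamma_{12} picks one of the two preimages.


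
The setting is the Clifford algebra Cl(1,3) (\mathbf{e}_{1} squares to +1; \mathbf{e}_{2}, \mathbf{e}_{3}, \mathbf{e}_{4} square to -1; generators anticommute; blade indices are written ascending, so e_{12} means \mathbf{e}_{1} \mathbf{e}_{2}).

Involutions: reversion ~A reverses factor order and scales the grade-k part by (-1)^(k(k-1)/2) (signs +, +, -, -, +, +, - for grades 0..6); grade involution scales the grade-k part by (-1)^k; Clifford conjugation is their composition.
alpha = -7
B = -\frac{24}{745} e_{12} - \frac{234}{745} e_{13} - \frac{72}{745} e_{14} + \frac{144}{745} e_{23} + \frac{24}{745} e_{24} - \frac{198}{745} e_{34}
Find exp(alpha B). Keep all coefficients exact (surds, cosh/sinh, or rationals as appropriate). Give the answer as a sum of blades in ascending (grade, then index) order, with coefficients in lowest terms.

B^2 term by term: the squares give (-\frac{24}{745})^2*(e_{12})^2 + (-\frac{234}{745})^2*(e_{13})^2 + (-\frac{72}{745})^2*(e_{14})^2 + (\frac{144}{745})^2*(e_{23})^2 + (\frac{24}{745})^2*(e_{24})^2 + (-\frac{198}{745})^2*(e_{34})^2 = \frac{576}{555025}*(+1) + \frac{54756}{555025}*(+1) + \frac{5184}{555025}*(+1) + \frac{20736}{555025}*(-1) + \frac{576}{555025}*(-1) + \frac{39204}{555025}*(-1) = 0 (each basis 2-blade squares to minus the product of its generators' squares); cross terms between blades sharing an index anticommute and cancel; the commuting (index-disjoint) pairs give grade-4 terms 2*c*c'*(blade product), which cancel blade by blade — e_{1234}: \frac{9504}{555025} + \frac{11232}{555025} - \frac{20736}{555025} = 0 — confirming B is simple. So B^2 = 0.
B^2 = 0, and the exponential is exactly linear here: exp(alpha B) = 1 + alpha B (parabolic case).
Answer: 1 + \frac{168}{745} e_{12} + \frac{1638}{745} e_{13} + \frac{504}{745} e_{14} - \frac{1008}{745} e_{23} - \frac{168}{745} e_{24} + \frac{1386}{745} e_{34}


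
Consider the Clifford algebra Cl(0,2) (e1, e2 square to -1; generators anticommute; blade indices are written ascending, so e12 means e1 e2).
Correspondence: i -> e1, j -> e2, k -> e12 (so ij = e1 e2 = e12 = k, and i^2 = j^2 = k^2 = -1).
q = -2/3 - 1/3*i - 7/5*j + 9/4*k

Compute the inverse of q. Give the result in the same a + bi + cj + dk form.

In blades: q = -2/3 - 1/3*e1 - 7/5*e2 + 9/4*e12.
With qbar = -2/3 + 1/3*e1 + 7/5*e2 - 9/4*e12 (scalar fixed, mapped units negated), q qbar = 27281/3600 (the sum of squared coefficients), so q^-1 = qbar / (27281/3600) = -2400/27281 + 1200/27281*e1 + 5040/27281*e2 - 8100/27281*e12; translating back:
Answer: -2400/27281 + 1200/27281*i + 5040/27281*j - 8100/27281*k


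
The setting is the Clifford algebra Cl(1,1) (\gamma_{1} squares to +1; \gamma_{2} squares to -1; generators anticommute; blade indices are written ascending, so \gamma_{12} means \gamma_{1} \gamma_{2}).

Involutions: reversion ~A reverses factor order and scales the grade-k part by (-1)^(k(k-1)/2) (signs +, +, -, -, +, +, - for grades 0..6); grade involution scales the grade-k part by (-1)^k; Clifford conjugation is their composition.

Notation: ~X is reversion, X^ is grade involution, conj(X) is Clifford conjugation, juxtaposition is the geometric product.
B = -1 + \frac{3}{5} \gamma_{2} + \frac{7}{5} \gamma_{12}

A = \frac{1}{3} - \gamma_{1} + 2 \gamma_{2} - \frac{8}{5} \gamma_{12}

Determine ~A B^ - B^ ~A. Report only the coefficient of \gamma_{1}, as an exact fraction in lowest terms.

first term: \frac{233}{75} + \frac{119}{25} \gamma_{1} - \frac{18}{5} \gamma_{2} - \frac{8}{15} \gamma_{12}
second term: \frac{233}{75} - \frac{69}{25} \gamma_{1} - \frac{4}{5} \gamma_{2} - \frac{26}{15} \gamma_{12}
Answer: \frac{188}{25}


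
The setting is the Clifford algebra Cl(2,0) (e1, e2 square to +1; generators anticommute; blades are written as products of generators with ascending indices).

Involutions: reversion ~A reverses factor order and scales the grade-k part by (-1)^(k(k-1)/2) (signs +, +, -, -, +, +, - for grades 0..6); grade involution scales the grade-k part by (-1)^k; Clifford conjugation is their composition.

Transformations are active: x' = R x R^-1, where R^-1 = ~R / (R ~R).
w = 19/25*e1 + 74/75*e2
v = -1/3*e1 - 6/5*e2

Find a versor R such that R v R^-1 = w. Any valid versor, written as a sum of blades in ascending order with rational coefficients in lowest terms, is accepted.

Key observation: q(v) = q(w) = 349/225 (sandwiches preserve the norm), so R = v + w = 32/75*e1 - 16/75*e2 works whenever it is invertible — the component of v along it is kept and (v - w)/2 reverses, sending v to w.
Answer: 32/75*e1 - 16/75*e2


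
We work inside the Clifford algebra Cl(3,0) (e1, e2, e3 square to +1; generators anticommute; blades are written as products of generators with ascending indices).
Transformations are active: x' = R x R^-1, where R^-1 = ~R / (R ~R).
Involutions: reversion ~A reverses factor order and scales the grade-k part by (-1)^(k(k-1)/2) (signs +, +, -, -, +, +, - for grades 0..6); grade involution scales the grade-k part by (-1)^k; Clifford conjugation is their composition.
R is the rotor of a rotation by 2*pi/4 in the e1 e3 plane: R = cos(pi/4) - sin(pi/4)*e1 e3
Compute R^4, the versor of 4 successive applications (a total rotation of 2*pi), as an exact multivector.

The rotor phase is half the rotation angle and phases add under composition, so 4 steps in the e1 e3 plane accumulate phase 4*(pi/4) = pi: R^4 = cos(pi) - sin(pi)*e1 e3.
cos(pi) = -1 and sin(pi) = 0, so R^4 = -1. The total rotation 2*pi is 1 full turn, so every vector returns to itself, yet the rotor is -1, on the OTHER sheet of the double cover (an odd number of 2*pi turns).
Answer: -1


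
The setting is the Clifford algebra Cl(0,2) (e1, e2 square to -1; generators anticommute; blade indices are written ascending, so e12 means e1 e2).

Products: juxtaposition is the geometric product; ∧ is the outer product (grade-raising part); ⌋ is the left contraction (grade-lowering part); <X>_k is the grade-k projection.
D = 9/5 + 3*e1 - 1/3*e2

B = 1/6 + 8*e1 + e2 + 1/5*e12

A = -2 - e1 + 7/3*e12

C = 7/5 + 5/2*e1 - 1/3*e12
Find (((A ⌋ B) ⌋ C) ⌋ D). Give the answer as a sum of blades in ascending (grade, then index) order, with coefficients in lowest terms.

step 1: 36/5 - 16*e1 - 9/5*e2 - 2/5*e12
step 2: 3746/75 + 93/5*e1 - 16/3*e2 - 12/5*e12
step 3: 36367/1125 + 3746/25*e1 - 3746/225*e2
Answer: 36367/1125 + 3746/25*e1 - 3746/225*e2


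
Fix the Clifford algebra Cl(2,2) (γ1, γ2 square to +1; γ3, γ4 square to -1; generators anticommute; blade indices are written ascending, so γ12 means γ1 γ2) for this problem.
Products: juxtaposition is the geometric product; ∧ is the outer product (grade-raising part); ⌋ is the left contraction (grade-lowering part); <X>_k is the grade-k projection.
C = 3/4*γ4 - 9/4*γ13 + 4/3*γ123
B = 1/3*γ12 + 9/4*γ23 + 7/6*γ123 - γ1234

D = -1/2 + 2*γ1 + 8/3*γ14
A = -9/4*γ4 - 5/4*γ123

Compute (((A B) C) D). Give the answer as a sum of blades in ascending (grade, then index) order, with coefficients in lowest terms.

step 1: -35/24 - 45/16*γ1 + 5/12*γ3 + 5/4*γ4 + 9/4*γ123 - 3/4*γ124 - 81/16*γ234 + 21/8*γ1234
step 2: 33/16 - 15/16*γ1 + 81/16*γ2 + 405/64*γ3 - 147/32*γ4 + 1/144*γ12 + 105/32*γ13 + 297/64*γ14 + 3/64*γ23 + 189/32*γ24 - 11/16*γ34 - 1127/288*γ123 - 729/64*γ124 - 45/16*γ134 - 27/16*γ234 + 1/48*γ1234
step 3: 303/32 - 245/32*γ1 + 8015/288*γ2 - 285/128*γ3 - 607/64*γ4 - 7453/288*γ12 - 2393/192*γ13 + 1583/128*γ14 - 2993/384*γ23 - 44501/1728*γ24 - 449/32*γ34 - 1411/576*γ123 + 513/128*γ124 - 539/32*γ134 - 8323/864*γ234 + 335/96*γ1234
Answer: 303/32 - 245/32*γ1 + 8015/288*γ2 - 285/128*γ3 - 607/64*γ4 - 7453/288*γ12 - 2393/192*γ13 + 1583/128*γ14 - 2993/384*γ23 - 44501/1728*γ24 - 449/32*γ34 - 1411/576*γ123 + 513/128*γ124 - 539/32*γ134 - 8323/864*γ234 + 335/96*γ1234


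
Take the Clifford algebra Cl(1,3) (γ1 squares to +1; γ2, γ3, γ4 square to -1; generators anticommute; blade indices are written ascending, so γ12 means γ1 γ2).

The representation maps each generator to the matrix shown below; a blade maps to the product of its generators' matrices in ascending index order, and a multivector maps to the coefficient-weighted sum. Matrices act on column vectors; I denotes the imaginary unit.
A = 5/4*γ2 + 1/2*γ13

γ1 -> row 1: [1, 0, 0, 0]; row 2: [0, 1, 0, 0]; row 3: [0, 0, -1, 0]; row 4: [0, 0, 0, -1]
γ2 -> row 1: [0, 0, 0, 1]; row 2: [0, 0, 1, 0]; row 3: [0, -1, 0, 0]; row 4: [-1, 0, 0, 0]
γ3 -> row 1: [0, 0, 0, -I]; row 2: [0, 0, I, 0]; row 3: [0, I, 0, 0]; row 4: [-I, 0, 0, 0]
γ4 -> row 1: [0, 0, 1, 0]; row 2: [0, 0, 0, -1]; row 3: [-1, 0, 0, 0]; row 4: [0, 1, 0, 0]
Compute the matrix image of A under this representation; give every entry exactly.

Bivector images (products of the table entries): rho(γ13) = rho(γ1)rho(γ3) = row 1: [0, 0, 0, -I]; row 2: [0, 0, I, 0]; row 3: [0, -I, 0, 0]; row 4: [I, 0, 0, 0].
M = (5/4)*rho(γ2) + (1/2)*rho(γ13), summed entrywise:
Answer: row 1: [0, 0, 0, 5/4 - I/2]; row 2: [0, 0, 5/4 + I/2, 0]; row 3: [0, -5/4 - I/2, 0, 0]; row 4: [-5/4 + I/2, 0, 0, 0]


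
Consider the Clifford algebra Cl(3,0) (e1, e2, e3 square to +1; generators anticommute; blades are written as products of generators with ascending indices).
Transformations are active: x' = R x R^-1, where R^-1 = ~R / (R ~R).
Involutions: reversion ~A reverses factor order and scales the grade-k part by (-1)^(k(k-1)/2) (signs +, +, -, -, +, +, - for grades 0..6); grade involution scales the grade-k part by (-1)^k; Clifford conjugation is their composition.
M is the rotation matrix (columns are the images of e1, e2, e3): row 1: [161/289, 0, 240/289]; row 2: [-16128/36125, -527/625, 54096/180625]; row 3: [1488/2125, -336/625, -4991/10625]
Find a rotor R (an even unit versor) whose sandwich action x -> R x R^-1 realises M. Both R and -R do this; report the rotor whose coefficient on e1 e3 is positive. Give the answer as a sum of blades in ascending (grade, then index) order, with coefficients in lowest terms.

Method: write R = a + b12*e1 e2 + b13*e1 e3 + b23*e2 e3 with a^2 + b12^2 + b13^2 + b23^2 = 1 (so R^-1 = ~R). Expanding the columns R e_j ~R gives tr M = 4a^2 - 1 and, from the antisymmetric part, M21 - M12 = -4a*b12, M13 - M31 = 4a*b13, M32 - M23 = -4a*b23.
Here tr M = -5461/7225, so a^2 = (1 + tr M)/4 = 441/7225 and a = ±21/85. Taking a = 21/85: M21 - M12 = -16128/36125, M13 - M31 = 4704/36125, M32 - M23 = -6048/7225, giving b12 = 192/425, b13 = 56/425, b23 = 72/85, i.e. R = 21/85 + 192/425*e1 e2 + 56/425*e1 e3 + 72/85*e2 e3.
Its e1 e3 coefficient is already positive.
Answer: 21/85 + 192/425*e1 e2 + 56/425*e1 e3 + 72/85*e2 e3. Sheet selection: the two-to-one cover makes ±R indistinguishable at the matrix level (trace -5461/7225), so uniqueness comes from the required sign on e1 e3.


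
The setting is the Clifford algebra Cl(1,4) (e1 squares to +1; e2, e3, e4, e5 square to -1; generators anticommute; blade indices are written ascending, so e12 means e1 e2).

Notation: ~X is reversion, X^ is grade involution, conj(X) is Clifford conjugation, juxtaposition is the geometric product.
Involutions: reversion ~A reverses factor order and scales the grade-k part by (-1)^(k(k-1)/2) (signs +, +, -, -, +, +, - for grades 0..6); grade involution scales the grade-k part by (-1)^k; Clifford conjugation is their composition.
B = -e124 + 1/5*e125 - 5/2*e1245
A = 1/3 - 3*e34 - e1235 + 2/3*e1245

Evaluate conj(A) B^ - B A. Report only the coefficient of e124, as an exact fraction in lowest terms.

first term: 5/3 - 1/5*e3 + 2/15*e4 + 2/3*e5 + 5/2*e34 - 3*e123 + 1/3*e124 - 1/15*e125 + e345 + 15/2*e1235 - 5/6*e1245 - 3/5*e12345
second term: 5/3 - 1/5*e3 + 2/15*e4 + 2/3*e5 - 5/2*e34 + 3*e123 - 1/3*e124 + 1/15*e125 - e345 + 15/2*e1235 - 5/6*e1245 - 3/5*e12345
Answer: 2/3


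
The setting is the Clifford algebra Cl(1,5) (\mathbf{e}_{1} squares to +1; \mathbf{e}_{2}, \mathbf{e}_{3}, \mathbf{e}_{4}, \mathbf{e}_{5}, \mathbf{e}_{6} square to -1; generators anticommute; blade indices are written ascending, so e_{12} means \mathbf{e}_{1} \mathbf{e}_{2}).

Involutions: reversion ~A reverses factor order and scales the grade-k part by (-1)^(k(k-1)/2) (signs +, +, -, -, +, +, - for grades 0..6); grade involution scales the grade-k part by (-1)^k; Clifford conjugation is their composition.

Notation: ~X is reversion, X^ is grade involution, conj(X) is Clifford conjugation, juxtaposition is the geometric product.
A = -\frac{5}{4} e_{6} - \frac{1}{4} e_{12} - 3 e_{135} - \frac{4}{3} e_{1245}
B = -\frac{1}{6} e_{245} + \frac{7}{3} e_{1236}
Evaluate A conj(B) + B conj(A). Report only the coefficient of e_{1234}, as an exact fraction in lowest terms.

first term: \frac{2}{9} e_{1} - \frac{7}{12} e_{36} - \frac{35}{12} e_{123} - \frac{1}{24} e_{145} - 7 e_{256} + \frac{1}{2} e_{1234} - \frac{5}{24} e_{2456} - \frac{28}{9} e_{3456}
second term: -\frac{2}{9} e_{1} + \frac{7}{12} e_{36} - \frac{35}{12} e_{123} - \frac{1}{24} e_{145} - 7 e_{256} + \frac{1}{2} e_{1234} - \frac{5}{24} e_{2456} - \frac{28}{9} e_{3456}
Answer: 1


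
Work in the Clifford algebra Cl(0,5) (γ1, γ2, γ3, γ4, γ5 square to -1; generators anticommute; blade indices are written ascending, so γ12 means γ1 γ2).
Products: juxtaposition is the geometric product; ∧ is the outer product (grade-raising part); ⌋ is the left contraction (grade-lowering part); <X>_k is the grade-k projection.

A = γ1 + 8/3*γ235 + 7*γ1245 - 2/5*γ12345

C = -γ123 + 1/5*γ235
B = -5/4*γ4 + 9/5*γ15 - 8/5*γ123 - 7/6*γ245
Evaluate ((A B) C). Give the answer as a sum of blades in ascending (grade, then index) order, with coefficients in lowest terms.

step 1: -49/6*γ1 - 9/5*γ5 - 7/15*γ13 - 5/4*γ14 - 64/15*γ15 + 8/5*γ23 - 63/5*γ24 + 28/9*γ34 + 16/25*γ45 + 24/5*γ123 - 35/4*γ125 - 18/25*γ234 + 56/5*γ345 + 1/2*γ1235 - 7/6*γ1245 + 10/3*γ2345
step 2: -24/5 + 17/10*γ1 + 7/15*γ2 + 2/3*γ4 + 9/50*γ5 - 7/4*γ13 + 18/25*γ14 - 24/25*γ15 - 1171/150*γ23 - 56/25*γ24 + 35/4*γ35 + 18/125*γ45 + 64/75*γ123 - 28/9*γ124 - 7/75*γ125 - 77/6*γ134 + 10/3*γ145 + 561/500*γ234 + 64/15*γ235 + 28/45*γ245 + 203/150*γ345 - 103/30*γ1235 + 56/5*γ1245 - 89/100*γ12345
Answer: -24/5 + 17/10*γ1 + 7/15*γ2 + 2/3*γ4 + 9/50*γ5 - 7/4*γ13 + 18/25*γ14 - 24/25*γ15 - 1171/150*γ23 - 56/25*γ24 + 35/4*γ35 + 18/125*γ45 + 64/75*γ123 - 28/9*γ124 - 7/75*γ125 - 77/6*γ134 + 10/3*γ145 + 561/500*γ234 + 64/15*γ235 + 28/45*γ245 + 203/150*γ345 - 103/30*γ1235 + 56/5*γ1245 - 89/100*γ12345


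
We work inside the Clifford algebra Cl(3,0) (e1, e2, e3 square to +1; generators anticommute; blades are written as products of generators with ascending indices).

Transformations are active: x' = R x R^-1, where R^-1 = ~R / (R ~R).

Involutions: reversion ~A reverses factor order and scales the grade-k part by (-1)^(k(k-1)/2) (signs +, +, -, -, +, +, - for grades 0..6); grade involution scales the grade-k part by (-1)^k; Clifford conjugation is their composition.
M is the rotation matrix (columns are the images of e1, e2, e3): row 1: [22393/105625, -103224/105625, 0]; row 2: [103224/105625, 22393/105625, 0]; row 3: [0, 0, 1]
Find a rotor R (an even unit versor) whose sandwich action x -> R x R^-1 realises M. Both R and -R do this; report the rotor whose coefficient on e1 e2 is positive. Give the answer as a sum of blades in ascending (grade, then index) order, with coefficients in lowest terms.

Method: write R = a + b12*e1 e2 + b13*e1 e3 + b23*e2 e3 with a^2 + b12^2 + b13^2 + b23^2 = 1 (so R^-1 = ~R). Expanding the columns R e_j ~R gives tr M = 4a^2 - 1 and, from the antisymmetric part, M21 - M12 = -4a*b12, M13 - M31 = 4a*b13, M32 - M23 = -4a*b23.
Here tr M = 150411/105625, so a^2 = (1 + tr M)/4 = 64009/105625 and a = ±253/325. Taking a = 253/325: M21 - M12 = 206448/105625, M13 - M31 = 0, M32 - M23 = 0, giving b12 = -204/325, b13 = 0, b23 = 0, i.e. R = 253/325 - 204/325*e1 e2.
Its e1 e2 coefficient is negative, so report the other preimage -R.
Answer: -253/325 + 204/325*e1 e2. Note: both R and -R realise this M (trace 150411/105625); the covering map identifies them, and the e1 e2-coefficient sign is the tie-breaker.


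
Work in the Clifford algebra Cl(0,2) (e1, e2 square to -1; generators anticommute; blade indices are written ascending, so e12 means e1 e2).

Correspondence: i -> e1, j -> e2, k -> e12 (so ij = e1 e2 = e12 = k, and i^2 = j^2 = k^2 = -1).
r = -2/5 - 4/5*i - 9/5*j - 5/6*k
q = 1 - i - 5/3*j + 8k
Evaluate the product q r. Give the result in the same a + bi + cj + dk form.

In blades: q = 1 - e1 - 5/3*e2 + 8*e12, r = -2/5 - 4/5*e1 - 9/5*e2 - 5/6*e12.
Distribute q over r term by term (generator squares from the signature, products reordered to ascending indices): (1)*r = -2/5 - 4/5*e1 - 9/5*e2 - 5/6*e12; (-e1)*r = -4/5 + 2/5*e1 - 5/6*e2 + 9/5*e12; (-5/3*e2)*r = -3 + 25/18*e1 + 2/3*e2 - 4/3*e12; (8*e12)*r = 20/3 + 72/5*e1 - 32/5*e2 - 16/5*e12.
Sum: 37/15 + 277/18*e1 - 251/30*e2 - 107/30*e12; translating back through the correspondence:
Answer: 37/15 + 277/18*i - 251/30*j - 107/30*k


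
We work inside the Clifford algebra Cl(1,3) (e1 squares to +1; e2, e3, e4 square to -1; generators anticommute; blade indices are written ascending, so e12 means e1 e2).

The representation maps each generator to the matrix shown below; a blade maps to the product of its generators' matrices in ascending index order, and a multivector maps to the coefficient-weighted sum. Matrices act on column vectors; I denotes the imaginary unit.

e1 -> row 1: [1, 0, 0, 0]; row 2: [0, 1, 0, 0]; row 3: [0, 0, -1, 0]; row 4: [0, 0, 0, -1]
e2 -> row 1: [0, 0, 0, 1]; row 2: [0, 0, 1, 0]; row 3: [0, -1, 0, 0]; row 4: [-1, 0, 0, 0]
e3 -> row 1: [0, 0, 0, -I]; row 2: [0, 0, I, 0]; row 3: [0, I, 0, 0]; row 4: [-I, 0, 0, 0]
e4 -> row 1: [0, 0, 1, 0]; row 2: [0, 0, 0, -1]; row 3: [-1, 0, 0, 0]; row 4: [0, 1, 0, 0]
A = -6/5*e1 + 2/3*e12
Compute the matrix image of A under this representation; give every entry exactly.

Bivector images (products of the table entries): rho(e12) = rho(e1)rho(e2) = row 1: [0, 0, 0, 1]; row 2: [0, 0, 1, 0]; row 3: [0, 1, 0, 0]; row 4: [1, 0, 0, 0].
M = (-6/5)*rho(e1) + (2/3)*rho(e12), summed entrywise:
Answer: row 1: [-6/5, 0, 0, 2/3]; row 2: [0, -6/5, 2/3, 0]; row 3: [0, 2/3, 6/5, 0]; row 4: [2/3, 0, 0, 6/5]
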